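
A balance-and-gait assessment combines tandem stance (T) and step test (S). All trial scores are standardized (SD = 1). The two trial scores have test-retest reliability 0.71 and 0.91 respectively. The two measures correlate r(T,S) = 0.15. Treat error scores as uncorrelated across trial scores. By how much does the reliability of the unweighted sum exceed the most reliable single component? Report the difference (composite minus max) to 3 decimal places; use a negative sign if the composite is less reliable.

-0.075

Var(sum) = 2 + 0.3 = 2.3; true-score variance = 1.62 + 0.3 = 1.92; composite reliability = 0.8348.
Max component reliability = 0.9100.
Difference = 0.8348 − 0.9100 = -0.075.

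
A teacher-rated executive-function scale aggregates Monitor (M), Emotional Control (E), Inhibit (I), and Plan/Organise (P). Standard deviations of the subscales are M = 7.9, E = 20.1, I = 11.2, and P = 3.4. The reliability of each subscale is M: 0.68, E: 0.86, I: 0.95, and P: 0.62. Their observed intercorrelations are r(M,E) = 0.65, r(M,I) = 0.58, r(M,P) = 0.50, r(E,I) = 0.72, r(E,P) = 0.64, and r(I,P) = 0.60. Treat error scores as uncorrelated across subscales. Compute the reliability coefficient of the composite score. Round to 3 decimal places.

Var(M+E+I+P) = 7.9² + 20.1² + 11.2² + 3.4² + 2·[7.9·20.1·0.65 + 7.9·11.2·0.58 + 7.9·3.4·0.50 + 20.1·11.2·0.72 + 20.1·3.4·0.64 + 11.2·3.4·0.60] = 603.42 + 793.268 = 1396.69.
Because errors are independent across components, Cov(Tᵢ,Tⱼ) = Cov(Xᵢ,Xⱼ); the off-diagonal part of the true-score variance is the same as above.
True-score variance = [7.9²·0.68 + 20.1²·0.86 + 11.2²·0.95 + 3.4²·0.62] + 793.268 = 516.223 + 793.268 = 1309.49.
Reliability = 1309.49 / 1396.69 = 0.938.

0.938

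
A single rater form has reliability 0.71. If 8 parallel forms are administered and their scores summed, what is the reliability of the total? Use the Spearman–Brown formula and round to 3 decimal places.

0.951

ρ_k = kρ / (1 + (k−1)ρ) = 8·0.71 / (1 + 7·0.71) = 5.680 / 5.970 = 0.951.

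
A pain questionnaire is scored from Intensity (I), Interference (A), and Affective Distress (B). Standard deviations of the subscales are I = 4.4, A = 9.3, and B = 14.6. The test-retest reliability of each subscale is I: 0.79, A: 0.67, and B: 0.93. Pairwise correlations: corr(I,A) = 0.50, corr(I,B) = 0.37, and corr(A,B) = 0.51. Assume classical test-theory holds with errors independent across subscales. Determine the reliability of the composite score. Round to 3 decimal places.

Var(I+A+B) = 4.4² + 9.3² + 14.6² + 2·[4.4·9.3·0.50 + 4.4·14.6·0.37 + 9.3·14.6·0.51] = 319.01 + 226.953 = 545.963.
With uncorrelated errors the cross-covariances are all true-score covariance, so they carry over unchanged; only the diagonal terms shrink to ρᵢσᵢ².
True-score variance = [4.4²·0.79 + 9.3²·0.67 + 14.6²·0.93] + 226.953 = 271.481 + 226.953 = 498.435.
Reliability = 498.435 / 545.963 = 0.913.

0.913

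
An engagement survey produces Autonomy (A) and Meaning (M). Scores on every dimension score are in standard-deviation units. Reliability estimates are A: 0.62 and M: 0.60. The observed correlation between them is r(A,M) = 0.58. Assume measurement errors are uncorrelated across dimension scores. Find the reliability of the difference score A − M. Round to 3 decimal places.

0.071

Var(A−M) = 1 + 1 − 2·0.58 = 2 − 1.16 = 0.84.
Because errors are independent across components, Cov(Tᵢ,Tⱼ) = Cov(Xᵢ,Xⱼ); the off-diagonal part of the true-score variance is the same as above.
True-score variance = [0.62 + 0.60] − 1.16 = 1.22 − 1.16 = 0.06.
Reliability = 0.06 / 0.84 = 0.071.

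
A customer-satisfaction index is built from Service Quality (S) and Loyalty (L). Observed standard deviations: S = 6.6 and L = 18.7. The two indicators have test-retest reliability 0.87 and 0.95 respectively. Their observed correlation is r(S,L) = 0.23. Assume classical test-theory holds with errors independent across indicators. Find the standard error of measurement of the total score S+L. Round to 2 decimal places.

Var(total) = 393.25 + 56.7732 = 450.023.
True-score variance = 370.103 + 56.7732 = 426.876, so reliability = 0.9486.
Error variance = 450.023 − 426.876 = 23.1473; SEM = √23.1473 = 4.81.

4.81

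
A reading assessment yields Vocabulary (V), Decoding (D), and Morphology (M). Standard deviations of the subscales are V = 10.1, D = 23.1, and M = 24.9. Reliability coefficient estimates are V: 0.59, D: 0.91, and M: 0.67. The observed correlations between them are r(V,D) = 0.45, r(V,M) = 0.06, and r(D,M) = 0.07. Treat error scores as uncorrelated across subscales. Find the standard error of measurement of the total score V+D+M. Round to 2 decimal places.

Var(total) = 1255.63 + 320.684 = 1576.31.
True-score variance = 961.178 + 320.684 = 1281.86, so reliability = 0.8132.
Error variance = 1576.31 − 1281.86 = 294.452; SEM = √294.452 = 17.16.

17.16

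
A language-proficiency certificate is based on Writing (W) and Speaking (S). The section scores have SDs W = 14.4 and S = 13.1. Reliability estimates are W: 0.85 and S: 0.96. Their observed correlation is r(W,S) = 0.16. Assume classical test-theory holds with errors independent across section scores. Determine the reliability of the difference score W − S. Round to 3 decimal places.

0.881

Var(W−S) = 14.4² + 13.1² − 2·14.4·13.1·0.16 = 378.97 − 60.3648 = 318.605.
Under uncorrelated errors the observed covariances equal the true-score covariances, so only the own-variance terms attenuate.
True-score variance = [14.4²·0.85 + 13.1²·0.96] − 60.3648 = 341.002 − 60.3648 = 280.637.
Reliability = 280.637 / 318.605 = 0.881.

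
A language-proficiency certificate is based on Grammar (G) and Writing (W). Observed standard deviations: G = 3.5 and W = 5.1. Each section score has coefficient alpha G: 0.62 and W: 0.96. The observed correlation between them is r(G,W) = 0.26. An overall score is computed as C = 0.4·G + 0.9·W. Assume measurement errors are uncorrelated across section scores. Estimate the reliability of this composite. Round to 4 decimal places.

0.9398

Var(C) = 0.4²·3.5² + 0.9²·5.1² + 2·[0.36·3.5·5.1·0.26] = 23.0281 + 3.34152 = 26.3696.
Under uncorrelated errors the observed covariances equal the true-score covariances, so only the own-variance terms attenuate.
True-score variance = [0.4²·3.5²·0.62 + 0.9²·5.1²·0.96] + 3.34152 = 21.4406 + 3.34152 = 24.7821.
Reliability = 24.7821 / 26.3696 = 0.9398.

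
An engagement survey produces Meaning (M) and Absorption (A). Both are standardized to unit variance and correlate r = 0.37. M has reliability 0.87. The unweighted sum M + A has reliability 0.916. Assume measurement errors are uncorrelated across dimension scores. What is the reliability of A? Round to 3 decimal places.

Var(M+A) = 2 + 2·0.37 = 2.740.
True-score variance = ρ_M + ρ_A + 2·0.37, so 0.916 = (0.87 + ρ_A + 0.74) / 2.740.
ρ_A = 0.916·2.740 − 0.87 − 0.74 = 0.900.

0.900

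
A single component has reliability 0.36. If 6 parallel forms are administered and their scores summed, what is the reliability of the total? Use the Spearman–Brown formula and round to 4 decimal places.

ρ_k = kρ / (1 + (k−1)ρ) = 6·0.36 / (1 + 5·0.36) = 2.160 / 2.800 = 0.7714.

0.7714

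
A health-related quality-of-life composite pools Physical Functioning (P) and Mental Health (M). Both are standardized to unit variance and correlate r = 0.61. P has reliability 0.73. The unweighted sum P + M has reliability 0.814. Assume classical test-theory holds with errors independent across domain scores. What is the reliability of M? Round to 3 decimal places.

Var(P+M) = 2 + 2·0.61 = 3.220.
True-score variance = ρ_P + ρ_M + 2·0.61, so 0.814 = (0.73 + ρ_M + 1.22) / 3.220.
ρ_M = 0.814·3.220 − 0.73 − 1.22 = 0.671.

0.671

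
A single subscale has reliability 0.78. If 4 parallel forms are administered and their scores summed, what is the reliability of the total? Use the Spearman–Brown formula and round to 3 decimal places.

ρ_k = kρ / (1 + (k−1)ρ) = 4·0.78 / (1 + 3·0.78) = 3.120 / 3.340 = 0.934.

0.934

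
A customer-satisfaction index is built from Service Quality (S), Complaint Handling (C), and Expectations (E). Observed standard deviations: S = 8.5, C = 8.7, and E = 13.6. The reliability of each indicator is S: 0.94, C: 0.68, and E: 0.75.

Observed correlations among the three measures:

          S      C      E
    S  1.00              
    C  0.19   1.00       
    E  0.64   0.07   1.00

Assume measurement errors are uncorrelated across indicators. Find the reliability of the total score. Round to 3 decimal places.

0.858

Var(S+C+E) = 8.5² + 8.7² + 13.6² + 2·[8.5·8.7·0.19 + 8.5·13.6·0.64 + 8.7·13.6·0.07] = 332.9 + 192.634 = 525.534.
With uncorrelated errors the cross-covariances are all true-score covariance, so they carry over unchanged; only the diagonal terms shrink to ρᵢσᵢ².
True-score variance = [8.5²·0.94 + 8.7²·0.68 + 13.6²·0.75] + 192.634 = 258.104 + 192.634 = 450.738.
Reliability = 450.738 / 525.534 = 0.858.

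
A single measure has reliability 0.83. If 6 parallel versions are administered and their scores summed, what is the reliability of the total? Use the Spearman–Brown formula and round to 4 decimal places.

0.9670

ρ_k = kρ / (1 + (k−1)ρ) = 6·0.83 / (1 + 5·0.83) = 4.980 / 5.150 = 0.9670.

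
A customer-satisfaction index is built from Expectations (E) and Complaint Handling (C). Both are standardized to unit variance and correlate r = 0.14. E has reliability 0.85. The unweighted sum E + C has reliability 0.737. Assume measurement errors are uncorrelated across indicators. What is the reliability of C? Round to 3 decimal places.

Var(E+C) = 2 + 2·0.14 = 2.280.
True-score variance = ρ_E + ρ_C + 2·0.14, so 0.737 = (0.85 + ρ_C + 0.28) / 2.280.
ρ_C = 0.737·2.280 − 0.85 − 0.28 = 0.550.

0.550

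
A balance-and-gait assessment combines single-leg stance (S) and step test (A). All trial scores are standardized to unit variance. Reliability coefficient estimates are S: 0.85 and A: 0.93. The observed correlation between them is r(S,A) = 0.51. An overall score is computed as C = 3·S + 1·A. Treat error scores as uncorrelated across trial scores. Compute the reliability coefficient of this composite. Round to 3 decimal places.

Var(C) = 3² + 1 + 2·[3·0.51] = 10 + 3.06 = 13.06.
With uncorrelated errors the cross-covariances are all true-score covariance, so they carry over unchanged; only the diagonal terms shrink to ρᵢσᵢ².
True-score variance = [3²·0.85 + 0.93] + 3.06 = 8.58 + 3.06 = 11.64.
Reliability = 11.64 / 13.06 = 0.891.

0.891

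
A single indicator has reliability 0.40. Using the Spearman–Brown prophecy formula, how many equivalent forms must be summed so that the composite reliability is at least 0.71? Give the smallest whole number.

k ≥ ρ*(1−ρ₁)/(ρ₁(1−ρ*)) = 0.71·0.60 / (0.40·0.29) = 3.672.
Smallest integer k = 4.

4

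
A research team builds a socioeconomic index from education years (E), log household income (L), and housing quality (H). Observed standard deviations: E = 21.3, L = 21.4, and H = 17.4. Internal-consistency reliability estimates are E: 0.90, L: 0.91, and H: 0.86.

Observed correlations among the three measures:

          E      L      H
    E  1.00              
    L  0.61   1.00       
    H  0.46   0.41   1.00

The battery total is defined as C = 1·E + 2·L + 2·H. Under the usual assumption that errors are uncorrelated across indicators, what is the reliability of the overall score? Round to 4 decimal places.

Var(C) = 21.3² + 2²·21.4² + 2²·17.4² + 2·[2·21.3·21.4·0.61 + 2·21.3·17.4·0.46 + 4·21.4·17.4·0.41] = 3496.57 + 3015.48 = 6512.05.
Because errors are independent across components, Cov(Tᵢ,Tⱼ) = Cov(Xᵢ,Xⱼ); the off-diagonal part of the true-score variance is the same as above.
True-score variance = [21.3²·0.90 + 2²·21.4²·0.91 + 2²·17.4²·0.86] + 3015.48 = 3116.79 + 3015.48 = 6132.27.
Reliability = 6132.27 / 6512.05 = 0.9417.

0.9417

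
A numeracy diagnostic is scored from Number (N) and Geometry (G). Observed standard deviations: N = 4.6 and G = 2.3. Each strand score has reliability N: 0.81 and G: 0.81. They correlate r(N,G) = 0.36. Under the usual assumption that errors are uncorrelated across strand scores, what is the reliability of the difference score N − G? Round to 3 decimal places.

0.733

Var(N−G) = 4.6² + 2.3² − 2·4.6·2.3·0.36 = 26.45 − 7.6176 = 18.8324.
Because errors are independent across components, Cov(Tᵢ,Tⱼ) = Cov(Xᵢ,Xⱼ); the off-diagonal part of the true-score variance is the same as above.
True-score variance = [4.6²·0.81 + 2.3²·0.81] − 7.6176 = 21.4245 − 7.6176 = 13.8069.
Reliability = 13.8069 / 18.8324 = 0.733.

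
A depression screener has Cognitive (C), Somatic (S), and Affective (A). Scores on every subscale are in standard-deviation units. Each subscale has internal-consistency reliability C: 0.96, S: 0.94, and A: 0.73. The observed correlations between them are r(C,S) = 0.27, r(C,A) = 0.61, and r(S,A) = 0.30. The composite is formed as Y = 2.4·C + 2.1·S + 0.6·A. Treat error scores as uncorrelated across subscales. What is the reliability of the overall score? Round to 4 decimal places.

Var(Y) = 2.4² + 2.1² + 0.6² + 2·[5.04·0.27 + 1.44·0.61 + 1.26·0.30] = 10.53 + 5.2344 = 15.7644.
Under uncorrelated errors the observed covariances equal the true-score covariances, so only the own-variance terms attenuate.
True-score variance = [2.4²·0.96 + 2.1²·0.94 + 0.6²·0.73] + 5.2344 = 9.9378 + 5.2344 = 15.1722.
Reliability = 15.1722 / 15.7644 = 0.9624.

0.9624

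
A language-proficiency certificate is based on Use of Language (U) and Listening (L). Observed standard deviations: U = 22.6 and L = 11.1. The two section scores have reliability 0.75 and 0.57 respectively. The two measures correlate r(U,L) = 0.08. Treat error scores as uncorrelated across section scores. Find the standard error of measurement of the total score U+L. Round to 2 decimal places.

Var(total) = 633.97 + 40.1376 = 674.108.
True-score variance = 453.3 + 40.1376 = 493.437, so reliability = 0.7320.
Error variance = 674.108 − 493.437 = 180.67; SEM = √180.67 = 13.44.

13.44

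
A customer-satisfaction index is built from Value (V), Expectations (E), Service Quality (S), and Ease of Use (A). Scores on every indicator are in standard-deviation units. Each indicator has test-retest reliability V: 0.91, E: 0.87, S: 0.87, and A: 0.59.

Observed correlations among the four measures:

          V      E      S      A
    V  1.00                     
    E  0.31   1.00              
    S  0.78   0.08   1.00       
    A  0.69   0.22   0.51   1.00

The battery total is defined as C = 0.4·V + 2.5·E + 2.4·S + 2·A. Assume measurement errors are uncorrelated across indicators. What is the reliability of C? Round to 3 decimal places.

0.883

Var(C) = 0.4² + 2.5² + 2.4² + 2² + 2·[0.31 + 0.96·0.78 + 0.8·0.69 + 6·0.08 + 5·0.22 + 4.8·0.51] = 16.17 + 11.2776 = 27.4476.
Because errors are independent across components, Cov(Tᵢ,Tⱼ) = Cov(Xᵢ,Xⱼ); the off-diagonal part of the true-score variance is the same as above.
True-score variance = [0.4²·0.91 + 2.5²·0.87 + 2.4²·0.87 + 2²·0.59] + 11.2776 = 12.9543 + 11.2776 = 24.2319.
Reliability = 24.2319 / 27.4476 = 0.883.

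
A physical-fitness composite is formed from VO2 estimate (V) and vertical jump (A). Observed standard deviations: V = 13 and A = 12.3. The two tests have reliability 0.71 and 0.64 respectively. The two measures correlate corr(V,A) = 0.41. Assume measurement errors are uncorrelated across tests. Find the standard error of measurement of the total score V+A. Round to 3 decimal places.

10.172

Var(total) = 320.29 + 131.118 = 451.408.
True-score variance = 216.816 + 131.118 = 347.934, so reliability = 0.7708.
Error variance = 451.408 − 347.934 = 103.474; SEM = √103.474 = 10.172.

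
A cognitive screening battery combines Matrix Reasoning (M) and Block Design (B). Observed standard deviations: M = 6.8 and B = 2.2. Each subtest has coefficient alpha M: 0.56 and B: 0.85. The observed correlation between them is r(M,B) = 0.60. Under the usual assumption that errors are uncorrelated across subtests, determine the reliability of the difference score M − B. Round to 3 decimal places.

0.364

Var(M−B) = 6.8² + 2.2² − 2·6.8·2.2·0.60 = 51.08 − 17.952 = 33.128.
With uncorrelated errors the cross-covariances are all true-score covariance, so they carry over unchanged; only the diagonal terms shrink to ρᵢσᵢ².
True-score variance = [6.8²·0.56 + 2.2²·0.85] − 17.952 = 30.0084 − 17.952 = 12.0564.
Reliability = 12.0564 / 33.128 = 0.364.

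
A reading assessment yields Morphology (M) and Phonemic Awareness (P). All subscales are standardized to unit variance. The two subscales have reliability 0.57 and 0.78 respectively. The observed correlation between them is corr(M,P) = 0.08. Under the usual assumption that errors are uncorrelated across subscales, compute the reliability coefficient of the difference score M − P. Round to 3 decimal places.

Var(M−P) = 1 + 1 − 2·0.08 = 2 − 0.16 = 1.84.
Because errors are independent across components, Cov(Tᵢ,Tⱼ) = Cov(Xᵢ,Xⱼ); the off-diagonal part of the true-score variance is the same as above.
True-score variance = [0.57 + 0.78] − 0.16 = 1.35 − 0.16 = 1.19.
Reliability = 1.19 / 1.84 = 0.647.

0.647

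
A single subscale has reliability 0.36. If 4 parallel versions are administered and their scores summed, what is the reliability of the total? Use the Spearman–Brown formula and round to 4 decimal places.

ρ_k = kρ / (1 + (k−1)ρ) = 4·0.36 / (1 + 3·0.36) = 1.440 / 2.080 = 0.6923.

0.6923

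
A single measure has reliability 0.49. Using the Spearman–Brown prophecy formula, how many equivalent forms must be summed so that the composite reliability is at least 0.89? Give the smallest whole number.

9

k ≥ ρ*(1−ρ₁)/(ρ₁(1−ρ*)) = 0.89·0.51 / (0.49·0.11) = 8.421.
Smallest integer k = 9.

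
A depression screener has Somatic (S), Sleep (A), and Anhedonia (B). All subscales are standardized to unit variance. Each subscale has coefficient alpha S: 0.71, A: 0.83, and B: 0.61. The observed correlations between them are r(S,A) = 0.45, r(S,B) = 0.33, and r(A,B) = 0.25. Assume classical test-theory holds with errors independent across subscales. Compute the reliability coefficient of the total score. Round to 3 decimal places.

Var(S+A+B) = 3 + 2·[0.45 + 0.33 + 0.25] = 3 + 2.06 = 5.06.
Because errors are independent across components, Cov(Tᵢ,Tⱼ) = Cov(Xᵢ,Xⱼ); the off-diagonal part of the true-score variance is the same as above.
True-score variance = [0.71 + 0.83 + 0.61] + 2.06 = 2.15 + 2.06 = 4.21.
Reliability = 4.21 / 5.06 = 0.832.

0.832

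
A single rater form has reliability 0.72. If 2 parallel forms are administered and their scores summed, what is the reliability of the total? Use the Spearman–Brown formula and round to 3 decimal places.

0.837

ρ_k = kρ / (1 + (k−1)ρ) = 2·0.72 / (1 + 1·0.72) = 1.440 / 1.720 = 0.837.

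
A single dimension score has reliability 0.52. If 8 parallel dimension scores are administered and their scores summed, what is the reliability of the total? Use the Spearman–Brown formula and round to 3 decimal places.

0.897

ρ_k = kρ / (1 + (k−1)ρ) = 8·0.52 / (1 + 7·0.52) = 4.160 / 4.640 = 0.897.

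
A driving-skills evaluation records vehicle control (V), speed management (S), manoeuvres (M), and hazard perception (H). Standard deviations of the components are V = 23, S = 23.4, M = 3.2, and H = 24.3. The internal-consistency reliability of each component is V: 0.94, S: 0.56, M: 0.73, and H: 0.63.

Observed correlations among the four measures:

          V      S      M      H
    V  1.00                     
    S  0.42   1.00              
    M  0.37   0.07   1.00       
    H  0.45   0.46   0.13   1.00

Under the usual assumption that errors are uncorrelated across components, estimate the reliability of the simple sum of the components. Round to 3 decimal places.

0.848

Var(V+S+M+H) = 23² + 23.4² + 3.2² + 24.3² + 2·[23·23.4·0.42 + 23·3.2·0.37 + 23·24.3·0.45 + 23.4·3.2·0.07 + 23.4·24.3·0.46 + 3.2·24.3·0.13] = 1677.29 + 1563.39 = 3240.68.
Under uncorrelated errors the observed covariances equal the true-score covariances, so only the own-variance terms attenuate.
True-score variance = [23²·0.94 + 23.4²·0.56 + 3.2²·0.73 + 24.3²·0.63] + 1563.39 = 1183.38 + 1563.39 = 2746.77.
Reliability = 2746.77 / 3240.68 = 0.848.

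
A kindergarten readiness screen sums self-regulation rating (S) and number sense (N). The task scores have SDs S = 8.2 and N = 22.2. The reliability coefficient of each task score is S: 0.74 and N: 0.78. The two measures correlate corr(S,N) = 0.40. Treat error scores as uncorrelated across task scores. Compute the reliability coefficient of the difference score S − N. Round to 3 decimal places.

Var(S−N) = 8.2² + 22.2² − 2·8.2·22.2·0.40 = 560.08 − 145.632 = 414.448.
Under uncorrelated errors the observed covariances equal the true-score covariances, so only the own-variance terms attenuate.
True-score variance = [8.2²·0.74 + 22.2²·0.78] − 145.632 = 434.173 − 145.632 = 288.541.
Reliability = 288.541 / 414.448 = 0.696.

0.696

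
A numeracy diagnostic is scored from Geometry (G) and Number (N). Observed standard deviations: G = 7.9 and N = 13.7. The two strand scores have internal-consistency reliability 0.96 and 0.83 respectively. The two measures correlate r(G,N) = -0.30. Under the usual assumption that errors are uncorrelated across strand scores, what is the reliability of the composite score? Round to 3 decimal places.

Var(G+N) = 7.9² + 13.7² + 2·[7.9·13.7·(-0.30)] = 250.1 − 64.938 = 185.162.
Because errors are independent across components, Cov(Tᵢ,Tⱼ) = Cov(Xᵢ,Xⱼ); the off-diagonal part of the true-score variance is the same as above.
True-score variance = [7.9²·0.96 + 13.7²·0.83] − 64.938 = 215.696 − 64.938 = 150.758.
Reliability = 150.758 / 185.162 = 0.814.

0.814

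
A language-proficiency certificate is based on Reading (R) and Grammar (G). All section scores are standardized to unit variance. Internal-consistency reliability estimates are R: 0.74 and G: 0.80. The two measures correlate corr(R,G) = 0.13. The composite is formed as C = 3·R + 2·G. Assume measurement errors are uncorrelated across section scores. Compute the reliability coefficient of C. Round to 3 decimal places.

Var(C) = 3² + 2² + 2·[6·0.13] = 13 + 1.56 = 14.56.
Because errors are independent across components, Cov(Tᵢ,Tⱼ) = Cov(Xᵢ,Xⱼ); the off-diagonal part of the true-score variance is the same as above.
True-score variance = [3²·0.74 + 2²·0.80] + 1.56 = 9.86 + 1.56 = 11.42.
Reliability = 11.42 / 14.56 = 0.784.

0.784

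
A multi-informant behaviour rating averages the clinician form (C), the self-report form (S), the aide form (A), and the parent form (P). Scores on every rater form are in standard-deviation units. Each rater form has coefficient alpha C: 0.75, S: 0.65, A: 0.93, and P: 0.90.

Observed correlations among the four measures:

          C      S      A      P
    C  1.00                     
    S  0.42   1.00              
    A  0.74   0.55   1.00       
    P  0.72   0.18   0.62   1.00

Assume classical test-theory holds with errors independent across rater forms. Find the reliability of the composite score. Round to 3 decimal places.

0.926

Var(C+S+A+P) = 4 + 2·[0.42 + 0.74 + 0.72 + 0.55 + 0.18 + 0.62] = 4 + 6.46 = 10.46.
Because errors are independent across components, Cov(Tᵢ,Tⱼ) = Cov(Xᵢ,Xⱼ); the off-diagonal part of the true-score variance is the same as above.
True-score variance = [0.75 + 0.65 + 0.93 + 0.90] + 6.46 = 3.23 + 6.46 = 9.69.
Reliability = 9.69 / 10.46 = 0.926.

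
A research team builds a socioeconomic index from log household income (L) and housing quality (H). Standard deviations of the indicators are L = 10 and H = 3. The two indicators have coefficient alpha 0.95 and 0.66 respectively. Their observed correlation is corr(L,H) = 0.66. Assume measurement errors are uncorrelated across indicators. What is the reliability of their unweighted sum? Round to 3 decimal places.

0.946

Var(L+H) = 10² + 3² + 2·[10·3·0.66] = 109 + 39.6 = 148.6.
Because errors are independent across components, Cov(Tᵢ,Tⱼ) = Cov(Xᵢ,Xⱼ); the off-diagonal part of the true-score variance is the same as above.
True-score variance = [10²·0.95 + 3²·0.66] + 39.6 = 100.94 + 39.6 = 140.54.
Reliability = 140.54 / 148.6 = 0.946.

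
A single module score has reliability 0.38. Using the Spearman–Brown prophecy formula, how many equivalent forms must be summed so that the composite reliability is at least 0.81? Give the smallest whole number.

k ≥ ρ*(1−ρ₁)/(ρ₁(1−ρ*)) = 0.81·0.62 / (0.38·0.19) = 6.956.
Smallest integer k = 7.

7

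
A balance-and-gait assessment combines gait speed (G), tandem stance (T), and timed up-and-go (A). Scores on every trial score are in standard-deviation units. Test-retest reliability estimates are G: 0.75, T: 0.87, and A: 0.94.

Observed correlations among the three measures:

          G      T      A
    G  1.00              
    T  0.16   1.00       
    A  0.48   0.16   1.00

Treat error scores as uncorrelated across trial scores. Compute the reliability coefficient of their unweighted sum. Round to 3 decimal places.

Var(G+T+A) = 3 + 2·[0.16 + 0.48 + 0.16] = 3 + 1.6 = 4.6.
With uncorrelated errors the cross-covariances are all true-score covariance, so they carry over unchanged; only the diagonal terms shrink to ρᵢσᵢ².
True-score variance = [0.75 + 0.87 + 0.94] + 1.6 = 2.56 + 1.6 = 4.16.
Reliability = 4.16 / 4.6 = 0.904.

0.904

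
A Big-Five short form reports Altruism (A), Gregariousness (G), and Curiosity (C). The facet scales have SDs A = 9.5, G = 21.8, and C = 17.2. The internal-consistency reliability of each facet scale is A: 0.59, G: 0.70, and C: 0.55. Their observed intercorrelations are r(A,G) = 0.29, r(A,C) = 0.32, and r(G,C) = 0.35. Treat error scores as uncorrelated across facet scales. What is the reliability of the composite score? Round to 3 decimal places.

0.768

Var(A+G+C) = 9.5² + 21.8² + 17.2² + 2·[9.5·21.8·0.29 + 9.5·17.2·0.32 + 21.8·17.2·0.35] = 861.33 + 487.166 = 1348.5.
Because errors are independent across components, Cov(Tᵢ,Tⱼ) = Cov(Xᵢ,Xⱼ); the off-diagonal part of the true-score variance is the same as above.
True-score variance = [9.5²·0.59 + 21.8²·0.70 + 17.2²·0.55] + 487.166 = 548.627 + 487.166 = 1035.79.
Reliability = 1035.79 / 1348.5 = 0.768.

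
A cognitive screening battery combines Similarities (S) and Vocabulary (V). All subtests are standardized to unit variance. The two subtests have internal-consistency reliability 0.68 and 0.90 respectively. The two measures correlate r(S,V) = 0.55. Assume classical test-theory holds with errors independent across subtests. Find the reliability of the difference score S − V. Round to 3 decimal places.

0.533

Var(S−V) = 1 + 1 − 2·0.55 = 2 − 1.1 = 0.9.
With uncorrelated errors the cross-covariances are all true-score covariance, so they carry over unchanged; only the diagonal terms shrink to ρᵢσᵢ².
True-score variance = [0.68 + 0.90] − 1.1 = 1.58 − 1.1 = 0.48.
Reliability = 0.48 / 0.9 = 0.533.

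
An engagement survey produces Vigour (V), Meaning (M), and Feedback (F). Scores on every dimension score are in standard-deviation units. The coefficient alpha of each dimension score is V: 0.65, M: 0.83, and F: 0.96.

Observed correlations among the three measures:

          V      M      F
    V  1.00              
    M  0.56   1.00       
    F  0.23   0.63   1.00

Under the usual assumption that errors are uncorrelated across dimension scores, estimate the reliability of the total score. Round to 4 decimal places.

0.9041

Var(V+M+F) = 3 + 2·[0.56 + 0.23 + 0.63] = 3 + 2.84 = 5.84.
Under uncorrelated errors the observed covariances equal the true-score covariances, so only the own-variance terms attenuate.
True-score variance = [0.65 + 0.83 + 0.96] + 2.84 = 2.44 + 2.84 = 5.28.
Reliability = 5.28 / 5.84 = 0.9041.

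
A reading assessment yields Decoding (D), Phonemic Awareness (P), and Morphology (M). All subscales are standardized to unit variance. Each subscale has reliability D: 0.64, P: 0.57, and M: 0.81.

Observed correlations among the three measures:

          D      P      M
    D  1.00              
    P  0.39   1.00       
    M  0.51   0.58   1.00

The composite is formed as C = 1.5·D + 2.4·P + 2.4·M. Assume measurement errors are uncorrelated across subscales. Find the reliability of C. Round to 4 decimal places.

Var(C) = 1.5² + 2.4² + 2.4² + 2·[3.6·0.39 + 3.6·0.51 + 5.76·0.58] = 13.77 + 13.1616 = 26.9316.
Under uncorrelated errors the observed covariances equal the true-score covariances, so only the own-variance terms attenuate.
True-score variance = [1.5²·0.64 + 2.4²·0.57 + 2.4²·0.81] + 13.1616 = 9.3888 + 13.1616 = 22.5504.
Reliability = 22.5504 / 26.9316 = 0.8373.

0.8373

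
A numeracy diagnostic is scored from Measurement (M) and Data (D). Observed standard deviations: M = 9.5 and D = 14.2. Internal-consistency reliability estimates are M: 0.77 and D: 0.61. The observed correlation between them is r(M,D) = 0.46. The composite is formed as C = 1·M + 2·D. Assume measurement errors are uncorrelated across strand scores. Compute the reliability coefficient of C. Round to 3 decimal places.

0.707

Var(C) = 9.5² + 2²·14.2² + 2·[2·9.5·14.2·0.46] = 896.81 + 248.216 = 1145.03.
With uncorrelated errors the cross-covariances are all true-score covariance, so they carry over unchanged; only the diagonal terms shrink to ρᵢσᵢ².
True-score variance = [9.5²·0.77 + 2²·14.2²·0.61] + 248.216 = 561.494 + 248.216 = 809.71.
Reliability = 809.71 / 1145.03 = 0.707.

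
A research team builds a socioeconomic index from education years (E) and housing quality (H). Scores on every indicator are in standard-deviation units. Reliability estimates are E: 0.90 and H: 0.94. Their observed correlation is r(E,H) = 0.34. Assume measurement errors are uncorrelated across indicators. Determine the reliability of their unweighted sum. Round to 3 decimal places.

0.940

Var(E+H) = 2 + 2·[0.34] = 2 + 0.68 = 2.68.
With uncorrelated errors the cross-covariances are all true-score covariance, so they carry over unchanged; only the diagonal terms shrink to ρᵢσᵢ².
True-score variance = [0.90 + 0.94] + 0.68 = 1.84 + 0.68 = 2.52.
Reliability = 2.52 / 2.68 = 0.940.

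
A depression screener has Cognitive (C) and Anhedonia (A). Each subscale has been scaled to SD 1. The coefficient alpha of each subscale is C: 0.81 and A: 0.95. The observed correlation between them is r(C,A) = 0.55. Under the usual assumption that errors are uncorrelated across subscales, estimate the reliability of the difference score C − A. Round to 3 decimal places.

Var(C−A) = 1 + 1 − 2·0.55 = 2 − 1.1 = 0.9.
Under uncorrelated errors the observed covariances equal the true-score covariances, so only the own-variance terms attenuate.
True-score variance = [0.81 + 0.95] − 1.1 = 1.76 − 1.1 = 0.66.
Reliability = 0.66 / 0.9 = 0.733.

0.733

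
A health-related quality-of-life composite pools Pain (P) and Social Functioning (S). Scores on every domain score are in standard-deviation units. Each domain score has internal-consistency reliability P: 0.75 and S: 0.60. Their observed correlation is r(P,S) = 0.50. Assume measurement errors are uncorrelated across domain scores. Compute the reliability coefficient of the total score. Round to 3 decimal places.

0.783

Var(P+S) = 2 + 2·[0.50] = 2 + 1 = 3.
With uncorrelated errors the cross-covariances are all true-score covariance, so they carry over unchanged; only the diagonal terms shrink to ρᵢσᵢ².
True-score variance = [0.75 + 0.60] + 1 = 1.35 + 1 = 2.35.
Reliability = 2.35 / 3 = 0.783.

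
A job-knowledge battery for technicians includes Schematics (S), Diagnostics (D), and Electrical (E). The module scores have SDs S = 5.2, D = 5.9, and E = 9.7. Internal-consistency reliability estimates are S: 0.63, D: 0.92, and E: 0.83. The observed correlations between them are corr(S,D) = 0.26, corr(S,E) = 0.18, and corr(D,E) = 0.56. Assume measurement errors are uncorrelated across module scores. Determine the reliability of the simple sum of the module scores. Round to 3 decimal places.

Var(S+D+E) = 5.2² + 5.9² + 9.7² + 2·[5.2·5.9·0.26 + 5.2·9.7·0.18 + 5.9·9.7·0.56] = 155.94 + 98.2096 = 254.15.
Under uncorrelated errors the observed covariances equal the true-score covariances, so only the own-variance terms attenuate.
True-score variance = [5.2²·0.63 + 5.9²·0.92 + 9.7²·0.83] + 98.2096 = 127.155 + 98.2096 = 225.365.
Reliability = 225.365 / 254.15 = 0.887.

0.887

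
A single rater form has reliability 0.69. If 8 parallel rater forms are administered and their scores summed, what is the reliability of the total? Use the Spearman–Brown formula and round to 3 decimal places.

ρ_k = kρ / (1 + (k−1)ρ) = 8·0.69 / (1 + 7·0.69) = 5.520 / 5.830 = 0.947.

0.947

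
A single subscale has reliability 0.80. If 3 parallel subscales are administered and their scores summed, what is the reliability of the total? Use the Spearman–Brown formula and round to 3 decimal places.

ρ_k = kρ / (1 + (k−1)ρ) = 3·0.80 / (1 + 2·0.80) = 2.400 / 2.600 = 0.923.

0.923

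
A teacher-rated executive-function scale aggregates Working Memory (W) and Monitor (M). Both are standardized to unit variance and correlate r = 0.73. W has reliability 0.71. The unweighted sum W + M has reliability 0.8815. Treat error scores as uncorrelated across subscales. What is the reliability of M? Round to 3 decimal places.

Var(W+M) = 2 + 2·0.73 = 3.460.
True-score variance = ρ_W + ρ_M + 2·0.73, so 0.8815 = (0.71 + ρ_M + 1.46) / 3.460.
ρ_M = 0.8815·3.460 − 0.71 − 1.46 = 0.880.

0.880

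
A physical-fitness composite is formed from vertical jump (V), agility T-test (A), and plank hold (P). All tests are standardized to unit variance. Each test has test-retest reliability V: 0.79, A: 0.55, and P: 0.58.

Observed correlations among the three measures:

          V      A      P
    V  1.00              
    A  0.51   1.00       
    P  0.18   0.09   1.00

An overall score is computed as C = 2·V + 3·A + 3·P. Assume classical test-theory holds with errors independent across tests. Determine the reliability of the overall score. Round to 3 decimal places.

Var(C) = 2² + 3² + 3² + 2·[6·0.51 + 6·0.18 + 9·0.09] = 22 + 9.9 = 31.9.
Because errors are independent across components, Cov(Tᵢ,Tⱼ) = Cov(Xᵢ,Xⱼ); the off-diagonal part of the true-score variance is the same as above.
True-score variance = [2²·0.79 + 3²·0.55 + 3²·0.58] + 9.9 = 13.33 + 9.9 = 23.23.
Reliability = 23.23 / 31.9 = 0.728.

0.728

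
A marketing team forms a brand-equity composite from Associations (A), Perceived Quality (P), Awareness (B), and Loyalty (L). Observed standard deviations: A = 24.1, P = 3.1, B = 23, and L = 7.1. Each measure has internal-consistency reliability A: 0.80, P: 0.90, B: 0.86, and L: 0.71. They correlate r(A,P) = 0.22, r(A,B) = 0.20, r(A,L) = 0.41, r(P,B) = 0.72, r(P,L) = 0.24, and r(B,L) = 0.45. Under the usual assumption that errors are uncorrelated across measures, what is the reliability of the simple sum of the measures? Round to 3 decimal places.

0.887

Var(A+P+B+L) = 24.1² + 3.1² + 23² + 7.1² + 2·[24.1·3.1·0.22 + 24.1·23·0.20 + 24.1·7.1·0.41 + 3.1·23·0.72 + 3.1·7.1·0.24 + 23·7.1·0.45] = 1169.83 + 655.109 = 1824.94.
With uncorrelated errors the cross-covariances are all true-score covariance, so they carry over unchanged; only the diagonal terms shrink to ρᵢσᵢ².
True-score variance = [24.1²·0.80 + 3.1²·0.90 + 23²·0.86 + 7.1²·0.71] + 655.109 = 964.028 + 655.109 = 1619.14.
Reliability = 1619.14 / 1824.94 = 0.887.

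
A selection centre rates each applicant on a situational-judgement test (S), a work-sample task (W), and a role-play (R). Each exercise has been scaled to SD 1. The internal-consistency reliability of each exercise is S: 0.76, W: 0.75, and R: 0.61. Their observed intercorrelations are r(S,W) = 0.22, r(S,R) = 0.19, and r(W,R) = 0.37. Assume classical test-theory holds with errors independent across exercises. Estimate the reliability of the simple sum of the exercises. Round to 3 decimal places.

Var(S+W+R) = 3 + 2·[0.22 + 0.19 + 0.37] = 3 + 1.56 = 4.56.
Because errors are independent across components, Cov(Tᵢ,Tⱼ) = Cov(Xᵢ,Xⱼ); the off-diagonal part of the true-score variance is the same as above.
True-score variance = [0.76 + 0.75 + 0.61] + 1.56 = 2.12 + 1.56 = 3.68.
Reliability = 3.68 / 4.56 = 0.807.

0.807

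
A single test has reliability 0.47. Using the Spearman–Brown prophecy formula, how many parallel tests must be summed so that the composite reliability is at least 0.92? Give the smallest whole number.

13

k ≥ ρ*(1−ρ₁)/(ρ₁(1−ρ*)) = 0.92·0.53 / (0.47·0.08) = 12.968.
Smallest integer k = 13.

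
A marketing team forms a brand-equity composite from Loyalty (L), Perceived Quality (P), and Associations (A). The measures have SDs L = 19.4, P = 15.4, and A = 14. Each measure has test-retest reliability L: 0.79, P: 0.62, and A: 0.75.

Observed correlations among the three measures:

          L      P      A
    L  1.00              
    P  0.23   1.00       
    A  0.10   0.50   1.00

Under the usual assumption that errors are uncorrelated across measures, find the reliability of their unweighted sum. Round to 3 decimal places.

0.821

Var(L+P+A) = 19.4² + 15.4² + 14² + 2·[19.4·15.4·0.23 + 19.4·14·0.10 + 15.4·14·0.50] = 809.52 + 407.35 = 1216.87.
With uncorrelated errors the cross-covariances are all true-score covariance, so they carry over unchanged; only the diagonal terms shrink to ρᵢσᵢ².
True-score variance = [19.4²·0.79 + 15.4²·0.62 + 14²·0.75] + 407.35 = 591.364 + 407.35 = 998.713.
Reliability = 998.713 / 1216.87 = 0.821.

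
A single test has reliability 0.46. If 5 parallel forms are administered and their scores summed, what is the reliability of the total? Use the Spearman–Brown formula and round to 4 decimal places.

ρ_k = kρ / (1 + (k−1)ρ) = 5·0.46 / (1 + 4·0.46) = 2.300 / 2.840 = 0.8099.

0.8099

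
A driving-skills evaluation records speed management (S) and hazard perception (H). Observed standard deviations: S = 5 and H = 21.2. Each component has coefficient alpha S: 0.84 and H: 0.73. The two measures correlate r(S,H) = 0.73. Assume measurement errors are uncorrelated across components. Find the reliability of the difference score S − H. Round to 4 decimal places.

0.6079

Var(S−H) = 5² + 21.2² − 2·5·21.2·0.73 = 474.44 − 154.76 = 319.68.
Under uncorrelated errors the observed covariances equal the true-score covariances, so only the own-variance terms attenuate.
True-score variance = [5²·0.84 + 21.2²·0.73] − 154.76 = 349.091 − 154.76 = 194.331.
Reliability = 194.331 / 319.68 = 0.6079.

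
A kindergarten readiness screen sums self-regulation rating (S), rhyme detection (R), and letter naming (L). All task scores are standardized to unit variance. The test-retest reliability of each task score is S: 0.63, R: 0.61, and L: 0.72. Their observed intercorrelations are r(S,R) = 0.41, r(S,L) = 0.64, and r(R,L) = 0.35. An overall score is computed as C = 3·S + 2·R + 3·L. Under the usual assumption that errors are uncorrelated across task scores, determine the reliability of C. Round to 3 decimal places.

Var(C) = 3² + 2² + 3² + 2·[6·0.41 + 9·0.64 + 6·0.35] = 22 + 20.64 = 42.64.
Under uncorrelated errors the observed covariances equal the true-score covariances, so only the own-variance terms attenuate.
True-score variance = [3²·0.63 + 2²·0.61 + 3²·0.72] + 20.64 = 14.59 + 20.64 = 35.23.
Reliability = 35.23 / 42.64 = 0.826.

0.826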